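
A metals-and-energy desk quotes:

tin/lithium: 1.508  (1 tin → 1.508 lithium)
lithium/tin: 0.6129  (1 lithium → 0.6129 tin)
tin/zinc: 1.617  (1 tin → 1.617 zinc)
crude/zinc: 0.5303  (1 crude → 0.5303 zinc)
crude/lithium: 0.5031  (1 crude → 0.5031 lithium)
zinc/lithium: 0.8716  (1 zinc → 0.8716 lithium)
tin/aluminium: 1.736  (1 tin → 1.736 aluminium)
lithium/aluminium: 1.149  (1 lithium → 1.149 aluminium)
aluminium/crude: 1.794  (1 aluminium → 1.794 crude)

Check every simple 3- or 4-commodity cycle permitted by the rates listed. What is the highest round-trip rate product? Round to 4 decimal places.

crude→lithium→aluminium→crude: 0.5031 × 1.149 × 1.794 = 1.03704
crude→lithium→tin→aluminium→crude: 0.5031 × 0.6129 × 1.736 × 1.794 = 0.96032
crude→zinc→lithium→aluminium→crude: 0.5303 × 0.8716 × 1.149 × 1.794 = 0.95276
lithium→tin→zinc→lithium: 0.6129 × 1.617 × 0.8716 = 0.86381
Maximum is crude→lithium→aluminium→crude at 1.0370; arbitrage exists.

1.0370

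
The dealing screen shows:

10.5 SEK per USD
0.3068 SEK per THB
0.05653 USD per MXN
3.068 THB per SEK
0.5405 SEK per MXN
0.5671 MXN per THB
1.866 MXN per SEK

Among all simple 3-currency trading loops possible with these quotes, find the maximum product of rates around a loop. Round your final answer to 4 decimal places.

1.1076

USD→SEK→MXN→USD: 10.5 × 1.866 × 0.05653 = 1.10759
THB→MXN→SEK→THB: 0.5671 × 0.5405 × 3.068 = 0.94040
Maximum is USD→SEK→MXN→USD at 1.1076; arbitrage exists.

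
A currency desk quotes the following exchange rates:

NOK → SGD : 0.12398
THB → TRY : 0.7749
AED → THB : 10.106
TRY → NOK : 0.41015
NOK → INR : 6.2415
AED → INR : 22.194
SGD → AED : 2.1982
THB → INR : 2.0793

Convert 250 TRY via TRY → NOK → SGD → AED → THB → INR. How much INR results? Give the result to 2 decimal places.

587.22

250 TRY × 0.41015 = 102.5375 NOK
102.5375 NOK × 0.12398 = 12.71259925 SGD
12.71259925 SGD × 2.1982 = 27.94483567135 AED
27.94483567135 AED × 10.106 = 282.4105092946631 THB
282.4105092946631 THB × 2.0793 = 587.21617197639298383 INR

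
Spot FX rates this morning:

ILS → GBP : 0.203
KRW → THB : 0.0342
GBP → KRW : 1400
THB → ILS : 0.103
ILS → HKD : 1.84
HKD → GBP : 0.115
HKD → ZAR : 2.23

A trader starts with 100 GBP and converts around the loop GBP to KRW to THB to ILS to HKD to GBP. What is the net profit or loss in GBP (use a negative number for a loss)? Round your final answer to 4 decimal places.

4.3535

100 GBP × 1400 = 140000 KRW
140000 KRW × 0.0342 = 4788 THB
4788 THB × 0.103 = 493.164 ILS
493.164 ILS × 1.84 = 907.42176 HKD
907.42176 HKD × 0.115 = 104.3535024 GBP
Net change: 104.3535024 − 100 = 4.3535024 GBP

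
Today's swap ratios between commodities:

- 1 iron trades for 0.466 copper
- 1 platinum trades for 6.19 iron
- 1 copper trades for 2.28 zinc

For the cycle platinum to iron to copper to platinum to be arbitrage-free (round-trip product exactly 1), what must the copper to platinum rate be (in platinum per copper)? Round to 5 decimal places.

0.34668

Known legs of the cycle: 6.19 × 0.466 = 2.88454
For no arbitrage the full-cycle product must be 1, so the missing rate is 1 / 2.88454 ≈ 0.3466757.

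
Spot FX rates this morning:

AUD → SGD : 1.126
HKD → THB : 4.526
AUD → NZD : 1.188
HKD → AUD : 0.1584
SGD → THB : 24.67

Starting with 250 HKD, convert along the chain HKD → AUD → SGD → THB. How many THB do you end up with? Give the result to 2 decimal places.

250 HKD × 0.1584 = 39.6 AUD
39.6 AUD × 1.126 = 44.5896 SGD
44.5896 SGD × 24.67 = 1100.025432 THB

1100.03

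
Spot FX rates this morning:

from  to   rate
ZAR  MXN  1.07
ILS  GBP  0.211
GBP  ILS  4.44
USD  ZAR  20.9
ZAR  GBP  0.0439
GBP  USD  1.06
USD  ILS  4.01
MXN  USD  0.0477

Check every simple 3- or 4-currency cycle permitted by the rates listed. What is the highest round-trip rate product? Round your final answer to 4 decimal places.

ZAR→MXN→USD→ZAR: 1.07 × 0.0477 × 20.9 = 1.06672
ZAR→GBP→USD→ZAR: 0.0439 × 1.06 × 20.9 = 0.97256
USD→ILS→GBP→USD: 4.01 × 0.211 × 1.06 = 0.89688
Maximum is ZAR→MXN→USD→ZAR at 1.0667; arbitrage exists.

1.0667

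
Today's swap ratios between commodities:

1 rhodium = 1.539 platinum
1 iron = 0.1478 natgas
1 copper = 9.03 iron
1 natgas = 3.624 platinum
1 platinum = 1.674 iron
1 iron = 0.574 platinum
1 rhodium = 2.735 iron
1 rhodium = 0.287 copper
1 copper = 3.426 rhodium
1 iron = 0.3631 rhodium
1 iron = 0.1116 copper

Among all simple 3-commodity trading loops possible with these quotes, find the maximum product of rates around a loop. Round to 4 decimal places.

copper→rhodium→iron→copper: 3.426 × 2.735 × 0.1116 = 1.04570
copper→iron→rhodium→copper: 9.03 × 0.3631 × 0.287 = 0.94101
rhodium→platinum→iron→rhodium: 1.539 × 1.674 × 0.3631 = 0.93545
platinum→iron→natgas→platinum: 1.674 × 0.1478 × 3.624 = 0.89664
Maximum is copper→rhodium→iron→copper at 1.0457; arbitrage exists.

1.0457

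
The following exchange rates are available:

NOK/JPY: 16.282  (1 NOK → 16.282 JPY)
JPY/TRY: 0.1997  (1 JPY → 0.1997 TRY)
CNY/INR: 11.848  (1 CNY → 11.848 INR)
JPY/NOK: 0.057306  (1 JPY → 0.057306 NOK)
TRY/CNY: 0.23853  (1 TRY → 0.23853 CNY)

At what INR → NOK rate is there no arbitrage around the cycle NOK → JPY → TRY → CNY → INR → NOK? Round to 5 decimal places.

0.10882

Known legs of the cycle: 16.282 × 0.1997 × 0.23853 × 11.848 = 9.189118857152976
For no arbitrage the full-cycle product must be 1, so the missing rate is 1 / 9.189118857152976 ≈ 0.1088244.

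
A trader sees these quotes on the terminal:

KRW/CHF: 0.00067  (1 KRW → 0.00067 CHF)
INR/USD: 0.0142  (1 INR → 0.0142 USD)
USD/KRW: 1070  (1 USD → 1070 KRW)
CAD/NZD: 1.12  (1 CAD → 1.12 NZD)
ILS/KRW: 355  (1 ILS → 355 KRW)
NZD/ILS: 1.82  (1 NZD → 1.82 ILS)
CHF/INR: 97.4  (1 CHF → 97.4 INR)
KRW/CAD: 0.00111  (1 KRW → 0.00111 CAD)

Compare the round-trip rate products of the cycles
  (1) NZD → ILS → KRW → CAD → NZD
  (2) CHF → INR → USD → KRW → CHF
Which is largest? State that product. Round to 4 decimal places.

(1) 1.82 × 355 × 0.00111 × 1.12 = 0.80323
(2) 97.4 × 0.0142 × 1070 × 0.00067 = 0.99153
Highest is cycle (2) at 0.9915 (≤1, no arbitrage).

0.9915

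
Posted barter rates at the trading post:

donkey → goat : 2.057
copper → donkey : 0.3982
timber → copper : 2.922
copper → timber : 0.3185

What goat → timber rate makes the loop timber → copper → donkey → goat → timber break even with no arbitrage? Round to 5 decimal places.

0.41782

Known legs of the cycle: 2.922 × 0.3982 × 2.057 = 2.3934026028
For no arbitrage the full-cycle product must be 1, so the missing rate is 1 / 2.3934026028 ≈ 0.4178152.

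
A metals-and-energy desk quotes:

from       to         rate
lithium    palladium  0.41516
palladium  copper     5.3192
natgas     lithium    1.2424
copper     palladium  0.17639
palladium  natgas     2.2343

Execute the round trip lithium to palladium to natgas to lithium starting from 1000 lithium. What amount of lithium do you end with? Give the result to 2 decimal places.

1152.44

1000 lithium × 0.41516 = 415.16 palladium
415.16 palladium × 2.2343 = 927.591988 natgas
927.591988 natgas × 1.2424 = 1152.4402858912 lithium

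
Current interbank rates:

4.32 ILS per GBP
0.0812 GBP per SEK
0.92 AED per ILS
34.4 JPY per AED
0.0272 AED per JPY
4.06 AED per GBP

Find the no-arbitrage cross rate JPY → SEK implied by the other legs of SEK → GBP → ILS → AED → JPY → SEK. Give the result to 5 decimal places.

Known legs of the cycle: 0.0812 × 4.32 × 0.92 × 34.4 = 11.101612032
For no arbitrage the full-cycle product must be 1, so the missing rate is 1 / 11.101612032 ≈ 0.0900770.

0.09008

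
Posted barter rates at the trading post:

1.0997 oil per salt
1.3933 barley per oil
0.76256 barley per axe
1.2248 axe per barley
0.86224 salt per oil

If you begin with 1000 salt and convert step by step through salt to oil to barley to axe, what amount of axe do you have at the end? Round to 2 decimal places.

1876.65

1000 salt × 1.0997 = 1099.7 oil
1099.7 oil × 1.3933 = 1532.21201 barley
1532.21201 barley × 1.2248 = 1876.653269848 axe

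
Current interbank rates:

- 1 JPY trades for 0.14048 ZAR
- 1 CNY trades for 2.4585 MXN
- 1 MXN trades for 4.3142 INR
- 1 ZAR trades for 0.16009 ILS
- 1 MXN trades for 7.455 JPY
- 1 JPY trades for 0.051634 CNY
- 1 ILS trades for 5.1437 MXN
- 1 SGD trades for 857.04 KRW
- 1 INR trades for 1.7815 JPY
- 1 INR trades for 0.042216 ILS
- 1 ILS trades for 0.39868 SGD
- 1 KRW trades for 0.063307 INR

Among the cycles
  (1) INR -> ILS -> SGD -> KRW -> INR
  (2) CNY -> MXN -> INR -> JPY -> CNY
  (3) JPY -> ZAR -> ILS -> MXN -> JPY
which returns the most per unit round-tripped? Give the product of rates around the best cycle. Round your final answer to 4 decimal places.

0.9756

(1) 0.042216 × 0.39868 × 857.04 × 0.063307 = 0.91318
(2) 2.4585 × 4.3142 × 1.7815 × 0.051634 = 0.97565
(3) 0.14048 × 0.16009 × 5.1437 × 7.455 = 0.86239
Highest is cycle (2) at 0.9756 (≤1, no arbitrage).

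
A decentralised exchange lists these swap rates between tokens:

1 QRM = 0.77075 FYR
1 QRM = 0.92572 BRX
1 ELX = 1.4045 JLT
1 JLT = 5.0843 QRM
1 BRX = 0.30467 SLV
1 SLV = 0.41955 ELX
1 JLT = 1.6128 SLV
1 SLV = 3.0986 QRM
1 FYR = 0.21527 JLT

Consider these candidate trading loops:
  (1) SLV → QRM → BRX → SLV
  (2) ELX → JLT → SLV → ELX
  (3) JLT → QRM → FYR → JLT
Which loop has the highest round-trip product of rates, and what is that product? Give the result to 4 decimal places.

0.9504

(1) 3.0986 × 0.92572 × 0.30467 = 0.87393
(2) 1.4045 × 1.6128 × 0.41955 = 0.95036
(3) 5.0843 × 0.77075 × 0.21527 = 0.84358
Highest is cycle (2) at 0.9504 (≤1, no arbitrage).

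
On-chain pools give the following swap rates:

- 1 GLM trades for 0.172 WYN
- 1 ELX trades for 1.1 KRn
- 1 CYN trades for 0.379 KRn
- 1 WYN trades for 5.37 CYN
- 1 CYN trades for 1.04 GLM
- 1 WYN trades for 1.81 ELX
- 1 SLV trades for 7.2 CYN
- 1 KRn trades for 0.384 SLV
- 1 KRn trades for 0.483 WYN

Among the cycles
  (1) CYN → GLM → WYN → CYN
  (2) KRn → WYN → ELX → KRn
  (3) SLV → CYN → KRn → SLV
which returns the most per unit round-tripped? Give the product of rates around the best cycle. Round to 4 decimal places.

(1) 1.04 × 0.172 × 5.37 = 0.96059
(2) 0.483 × 1.81 × 1.1 = 0.96165
(3) 7.2 × 0.379 × 0.384 = 1.04786
Highest is cycle (3) at 1.0479 (>1, arbitrage).

1.0479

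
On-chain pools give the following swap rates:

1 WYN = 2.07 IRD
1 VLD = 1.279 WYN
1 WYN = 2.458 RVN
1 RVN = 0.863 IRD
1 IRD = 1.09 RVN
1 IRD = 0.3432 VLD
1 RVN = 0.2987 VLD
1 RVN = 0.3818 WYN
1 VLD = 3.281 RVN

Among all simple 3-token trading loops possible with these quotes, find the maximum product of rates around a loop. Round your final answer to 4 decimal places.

0.9718

RVN→IRD→VLD→RVN: 0.863 × 0.3432 × 3.281 = 0.97177
WYN→RVN→VLD→WYN: 2.458 × 0.2987 × 1.279 = 0.93905
WYN→IRD→VLD→WYN: 2.07 × 0.3432 × 1.279 = 0.90863
WYN→IRD→RVN→WYN: 2.07 × 1.09 × 0.3818 = 0.86146
Maximum is RVN→IRD→VLD→RVN at 0.9718; no arbitrage — every cycle loses value.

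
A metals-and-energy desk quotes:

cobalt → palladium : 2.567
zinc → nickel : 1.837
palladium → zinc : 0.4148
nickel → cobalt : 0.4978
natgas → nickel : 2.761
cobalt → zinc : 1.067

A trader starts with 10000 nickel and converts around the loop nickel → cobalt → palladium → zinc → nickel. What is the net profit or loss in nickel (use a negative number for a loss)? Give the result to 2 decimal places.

-262.92

10000 nickel × 0.4978 = 4978 cobalt
4978 cobalt × 2.567 = 12778.526 palladium
12778.526 palladium × 0.4148 = 5300.5325848 zinc
5300.5325848 zinc × 1.837 = 9737.0783582776 nickel
Net change: 9737.0783582776 − 10000 = -262.9216417224 nickel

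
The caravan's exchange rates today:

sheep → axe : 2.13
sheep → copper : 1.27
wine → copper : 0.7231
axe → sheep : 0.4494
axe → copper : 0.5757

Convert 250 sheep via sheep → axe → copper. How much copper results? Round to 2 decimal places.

306.56

250 sheep × 2.13 = 532.5 axe
532.5 axe × 0.5757 = 306.56025 copper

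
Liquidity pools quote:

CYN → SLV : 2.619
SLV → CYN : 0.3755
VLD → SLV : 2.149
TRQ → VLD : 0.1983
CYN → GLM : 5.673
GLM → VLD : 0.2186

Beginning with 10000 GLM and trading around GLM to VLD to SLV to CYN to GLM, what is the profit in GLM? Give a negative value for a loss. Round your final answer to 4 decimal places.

7.1244

10000 GLM × 0.2186 = 2186 VLD
2186 VLD × 2.149 = 4697.714 SLV
4697.714 SLV × 0.3755 = 1763.991607 CYN
1763.991607 CYN × 5.673 = 10007.124386511 GLM
Net change: 10007.124386511 − 10000 = 7.124386511 GLM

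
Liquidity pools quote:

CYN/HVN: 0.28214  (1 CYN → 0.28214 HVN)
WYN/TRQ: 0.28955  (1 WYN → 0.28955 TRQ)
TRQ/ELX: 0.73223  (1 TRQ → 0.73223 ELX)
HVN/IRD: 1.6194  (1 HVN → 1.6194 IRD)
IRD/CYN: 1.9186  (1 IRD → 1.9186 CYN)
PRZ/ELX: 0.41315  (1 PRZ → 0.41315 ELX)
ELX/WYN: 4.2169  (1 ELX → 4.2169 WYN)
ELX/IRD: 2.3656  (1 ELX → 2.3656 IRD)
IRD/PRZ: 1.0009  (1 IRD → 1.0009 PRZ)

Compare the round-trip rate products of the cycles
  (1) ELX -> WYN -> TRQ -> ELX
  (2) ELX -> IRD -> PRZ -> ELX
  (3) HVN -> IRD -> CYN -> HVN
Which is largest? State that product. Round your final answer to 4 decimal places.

0.9782

(1) 4.2169 × 0.28955 × 0.73223 = 0.89406
(2) 2.3656 × 1.0009 × 0.41315 = 0.97823
(3) 1.6194 × 1.9186 × 0.28214 = 0.87660
Highest is cycle (2) at 0.9782 (≤1, no arbitrage).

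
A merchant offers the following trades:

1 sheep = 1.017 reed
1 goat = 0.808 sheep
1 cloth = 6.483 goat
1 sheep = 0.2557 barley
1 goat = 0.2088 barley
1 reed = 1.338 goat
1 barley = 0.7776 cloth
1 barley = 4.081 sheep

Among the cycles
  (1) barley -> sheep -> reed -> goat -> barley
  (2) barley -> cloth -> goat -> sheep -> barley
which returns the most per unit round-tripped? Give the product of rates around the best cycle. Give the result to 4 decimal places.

1.1595

(1) 4.081 × 1.017 × 1.338 × 0.2088 = 1.15951
(2) 0.7776 × 6.483 × 0.808 × 0.2557 = 1.04154
Highest is cycle (1) at 1.1595 (>1, arbitrage).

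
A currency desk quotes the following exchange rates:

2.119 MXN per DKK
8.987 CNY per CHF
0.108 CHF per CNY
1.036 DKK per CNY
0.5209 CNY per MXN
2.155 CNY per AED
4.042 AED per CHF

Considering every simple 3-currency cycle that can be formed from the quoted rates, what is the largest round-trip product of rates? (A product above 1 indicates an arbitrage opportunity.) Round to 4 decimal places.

1.1435

DKK→MXN→CNY→DKK: 2.119 × 0.5209 × 1.036 = 1.14352
CHF→AED→CNY→CHF: 4.042 × 2.155 × 0.108 = 0.94074
Maximum is DKK→MXN→CNY→DKK at 1.1435; arbitrage exists.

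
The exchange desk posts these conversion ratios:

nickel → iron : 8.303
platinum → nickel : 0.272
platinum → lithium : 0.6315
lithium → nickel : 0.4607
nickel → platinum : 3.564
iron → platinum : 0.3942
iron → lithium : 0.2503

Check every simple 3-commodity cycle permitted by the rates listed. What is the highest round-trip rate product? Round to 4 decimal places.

1.0369

nickel→platinum→lithium→nickel: 3.564 × 0.6315 × 0.4607 = 1.03688
nickel→iron→lithium→nickel: 8.303 × 0.2503 × 0.4607 = 0.95745
nickel→iron→platinum→nickel: 8.303 × 0.3942 × 0.272 = 0.89027
Maximum is nickel→platinum→lithium→nickel at 1.0369; arbitrage exists.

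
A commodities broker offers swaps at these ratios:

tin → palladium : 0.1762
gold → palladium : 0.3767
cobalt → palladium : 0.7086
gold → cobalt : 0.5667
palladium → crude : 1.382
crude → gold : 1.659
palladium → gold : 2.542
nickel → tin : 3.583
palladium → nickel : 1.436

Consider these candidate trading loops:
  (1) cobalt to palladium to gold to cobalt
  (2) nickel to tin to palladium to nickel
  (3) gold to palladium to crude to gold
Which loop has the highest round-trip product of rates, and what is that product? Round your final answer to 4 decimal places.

1.0208

(1) 0.7086 × 2.542 × 0.5667 = 1.02077
(2) 3.583 × 0.1762 × 1.436 = 0.90658
(3) 0.3767 × 1.382 × 1.659 = 0.86367
Highest is cycle (1) at 1.0208 (>1, arbitrage).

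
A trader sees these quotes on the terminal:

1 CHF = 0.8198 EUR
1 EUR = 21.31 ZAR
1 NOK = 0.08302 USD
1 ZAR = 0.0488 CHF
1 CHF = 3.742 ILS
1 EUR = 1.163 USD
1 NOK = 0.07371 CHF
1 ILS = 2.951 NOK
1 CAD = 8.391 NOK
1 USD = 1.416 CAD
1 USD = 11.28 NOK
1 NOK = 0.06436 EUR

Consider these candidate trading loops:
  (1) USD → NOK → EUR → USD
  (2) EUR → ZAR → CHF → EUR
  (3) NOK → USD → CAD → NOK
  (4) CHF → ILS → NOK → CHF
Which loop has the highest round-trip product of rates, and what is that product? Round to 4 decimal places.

0.9864

(1) 11.28 × 0.06436 × 1.163 = 0.84432
(2) 21.31 × 0.0488 × 0.8198 = 0.85253
(3) 0.08302 × 1.416 × 8.391 = 0.98642
(4) 3.742 × 2.951 × 0.07371 = 0.81395
Highest is cycle (3) at 0.9864 (≤1, no arbitrage).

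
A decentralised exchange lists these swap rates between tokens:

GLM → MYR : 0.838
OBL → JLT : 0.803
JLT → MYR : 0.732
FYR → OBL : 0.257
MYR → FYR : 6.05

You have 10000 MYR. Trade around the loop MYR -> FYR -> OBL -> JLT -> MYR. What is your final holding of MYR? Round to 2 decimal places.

10000 MYR × 6.05 = 60500 FYR
60500 FYR × 0.257 = 15548.5 OBL
15548.5 OBL × 0.803 = 12485.4455 JLT
12485.4455 JLT × 0.732 = 9139.346106 MYR

9139.35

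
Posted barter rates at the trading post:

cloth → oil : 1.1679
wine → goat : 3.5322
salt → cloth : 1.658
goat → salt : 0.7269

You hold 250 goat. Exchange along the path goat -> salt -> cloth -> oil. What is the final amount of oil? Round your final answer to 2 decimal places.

250 goat × 0.7269 = 181.725 salt
181.725 salt × 1.658 = 301.30005 cloth
301.30005 cloth × 1.1679 = 351.888328395 oil

351.89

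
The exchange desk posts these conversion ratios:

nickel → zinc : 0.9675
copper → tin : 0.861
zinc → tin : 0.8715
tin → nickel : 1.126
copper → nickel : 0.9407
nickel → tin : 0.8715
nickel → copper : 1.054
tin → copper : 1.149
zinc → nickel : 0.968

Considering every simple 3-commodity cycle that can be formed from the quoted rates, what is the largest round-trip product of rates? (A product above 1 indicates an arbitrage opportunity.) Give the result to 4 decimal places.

tin→nickel→copper→tin: 1.126 × 1.054 × 0.861 = 1.02184
tin→nickel→zinc→tin: 1.126 × 0.9675 × 0.8715 = 0.94942
tin→copper→nickel→tin: 1.149 × 0.9407 × 0.8715 = 0.94197
Maximum is tin→nickel→copper→tin at 1.0218; arbitrage exists.

1.0218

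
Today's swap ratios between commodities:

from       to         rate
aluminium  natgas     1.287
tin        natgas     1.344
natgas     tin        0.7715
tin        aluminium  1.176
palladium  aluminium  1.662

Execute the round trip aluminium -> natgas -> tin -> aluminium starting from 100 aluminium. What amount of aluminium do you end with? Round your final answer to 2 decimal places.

100 aluminium × 1.287 = 128.7 natgas
128.7 natgas × 0.7715 = 99.29205 tin
99.29205 tin × 1.176 = 116.7674508 aluminium

116.77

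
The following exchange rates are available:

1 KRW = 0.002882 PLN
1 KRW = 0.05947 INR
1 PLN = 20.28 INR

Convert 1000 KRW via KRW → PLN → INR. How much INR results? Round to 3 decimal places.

58.447

1000 KRW × 0.002882 = 2.882 PLN
2.882 PLN × 20.28 = 58.44696 INR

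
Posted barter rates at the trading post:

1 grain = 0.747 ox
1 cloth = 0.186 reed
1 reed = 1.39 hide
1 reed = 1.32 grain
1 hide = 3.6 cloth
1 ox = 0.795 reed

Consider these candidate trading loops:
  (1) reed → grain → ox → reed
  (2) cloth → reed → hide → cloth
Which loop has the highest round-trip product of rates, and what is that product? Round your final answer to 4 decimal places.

(1) 1.32 × 0.747 × 0.795 = 0.78390
(2) 0.186 × 1.39 × 3.6 = 0.93074
Highest is cycle (2) at 0.9307 (≤1, no arbitrage).

0.9307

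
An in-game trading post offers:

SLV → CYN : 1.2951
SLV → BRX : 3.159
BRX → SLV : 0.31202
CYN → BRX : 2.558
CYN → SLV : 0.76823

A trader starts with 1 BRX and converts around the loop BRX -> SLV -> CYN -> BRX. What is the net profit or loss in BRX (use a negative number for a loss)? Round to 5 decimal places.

1 BRX × 0.31202 = 0.31202 SLV
0.31202 SLV × 1.2951 = 0.404097102 CYN
0.404097102 CYN × 2.558 = 1.033680386916 BRX
Net change: 1.033680386916 − 1 = 0.033680386916 BRX

0.03368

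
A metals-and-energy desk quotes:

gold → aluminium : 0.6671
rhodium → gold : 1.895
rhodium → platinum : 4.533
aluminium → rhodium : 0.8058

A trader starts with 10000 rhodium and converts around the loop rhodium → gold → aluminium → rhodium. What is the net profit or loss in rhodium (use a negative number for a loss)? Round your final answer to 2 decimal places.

186.56

10000 rhodium × 1.895 = 18950 gold
18950 gold × 0.6671 = 12641.545 aluminium
12641.545 aluminium × 0.8058 = 10186.556961 rhodium
Net change: 10186.556961 − 10000 = 186.556961 rhodium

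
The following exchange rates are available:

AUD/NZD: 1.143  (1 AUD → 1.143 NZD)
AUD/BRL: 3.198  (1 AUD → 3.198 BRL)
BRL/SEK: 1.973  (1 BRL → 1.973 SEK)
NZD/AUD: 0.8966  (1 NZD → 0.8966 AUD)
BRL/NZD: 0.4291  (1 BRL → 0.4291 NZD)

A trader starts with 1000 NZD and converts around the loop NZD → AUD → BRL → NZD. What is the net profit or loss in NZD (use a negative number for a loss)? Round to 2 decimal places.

1000 NZD × 0.8966 = 896.6 AUD
896.6 AUD × 3.198 = 2867.3268 BRL
2867.3268 BRL × 0.4291 = 1230.36992988 NZD
Net change: 1230.36992988 − 1000 = 230.36992988 NZD

230.37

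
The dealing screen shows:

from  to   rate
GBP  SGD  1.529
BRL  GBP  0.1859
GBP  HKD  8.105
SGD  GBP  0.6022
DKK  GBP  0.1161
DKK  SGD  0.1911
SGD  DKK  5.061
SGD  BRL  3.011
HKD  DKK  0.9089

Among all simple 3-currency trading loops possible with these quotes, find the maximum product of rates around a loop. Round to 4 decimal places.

GBP→SGD→DKK→GBP: 1.529 × 5.061 × 0.1161 = 0.89841
GBP→SGD→BRL→GBP: 1.529 × 3.011 × 0.1859 = 0.85585
GBP→HKD→DKK→GBP: 8.105 × 0.9089 × 0.1161 = 0.85527
Maximum is GBP→SGD→DKK→GBP at 0.8984; no arbitrage — every cycle loses value.

0.8984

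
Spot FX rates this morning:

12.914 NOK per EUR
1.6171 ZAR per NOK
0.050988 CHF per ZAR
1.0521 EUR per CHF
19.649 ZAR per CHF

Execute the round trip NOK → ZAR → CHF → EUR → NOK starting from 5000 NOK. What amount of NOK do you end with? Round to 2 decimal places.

5601.35

5000 NOK × 1.6171 = 8085.5 ZAR
8085.5 ZAR × 0.050988 = 412.263474 CHF
412.263474 CHF × 1.0521 = 433.7424009954 EUR
433.7424009954 EUR × 12.914 = 5601.3493664545956 NOK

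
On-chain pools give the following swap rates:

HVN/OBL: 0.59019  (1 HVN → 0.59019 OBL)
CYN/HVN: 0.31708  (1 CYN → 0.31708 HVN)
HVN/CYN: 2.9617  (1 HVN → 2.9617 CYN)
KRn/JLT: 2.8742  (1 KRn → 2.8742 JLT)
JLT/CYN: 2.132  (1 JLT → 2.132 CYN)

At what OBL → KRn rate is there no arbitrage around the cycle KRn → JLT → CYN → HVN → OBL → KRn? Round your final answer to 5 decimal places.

0.87204

Known legs of the cycle: 2.8742 × 2.132 × 0.31708 × 0.59019 = 1.14673978872686688
For no arbitrage the full-cycle product must be 1, so the missing rate is 1 / 1.14673978872686688 ≈ 0.8720374.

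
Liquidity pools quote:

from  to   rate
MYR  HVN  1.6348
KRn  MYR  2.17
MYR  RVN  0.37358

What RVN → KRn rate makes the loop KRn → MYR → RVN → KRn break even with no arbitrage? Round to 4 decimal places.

Known legs of the cycle: 2.17 × 0.37358 = 0.8106686
For no arbitrage the full-cycle product must be 1, so the missing rate is 1 / 0.8106686 ≈ 1.233550.

1.2335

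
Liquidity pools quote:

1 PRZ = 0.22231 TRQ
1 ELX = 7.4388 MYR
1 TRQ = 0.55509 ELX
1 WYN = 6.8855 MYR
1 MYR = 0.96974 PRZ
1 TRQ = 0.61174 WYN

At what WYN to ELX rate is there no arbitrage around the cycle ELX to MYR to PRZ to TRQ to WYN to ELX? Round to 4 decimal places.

1.0193

Known legs of the cycle: 7.4388 × 0.96974 × 0.22231 × 0.61174 = 0.9810340237999778928
For no arbitrage the full-cycle product must be 1, so the missing rate is 1 / 0.9810340237999778928 ≈ 1.019333.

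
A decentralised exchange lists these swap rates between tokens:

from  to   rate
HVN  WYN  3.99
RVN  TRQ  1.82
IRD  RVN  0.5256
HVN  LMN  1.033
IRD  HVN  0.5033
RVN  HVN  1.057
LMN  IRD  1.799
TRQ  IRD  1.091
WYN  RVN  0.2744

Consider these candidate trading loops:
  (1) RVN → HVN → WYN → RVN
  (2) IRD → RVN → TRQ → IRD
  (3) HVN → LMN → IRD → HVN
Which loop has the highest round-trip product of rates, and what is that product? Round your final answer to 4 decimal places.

(1) 1.057 × 3.99 × 0.2744 = 1.15726
(2) 0.5256 × 1.82 × 1.091 = 1.04364
(3) 1.033 × 1.799 × 0.5033 = 0.93532
Highest is cycle (1) at 1.1573 (>1, arbitrage).

1.1573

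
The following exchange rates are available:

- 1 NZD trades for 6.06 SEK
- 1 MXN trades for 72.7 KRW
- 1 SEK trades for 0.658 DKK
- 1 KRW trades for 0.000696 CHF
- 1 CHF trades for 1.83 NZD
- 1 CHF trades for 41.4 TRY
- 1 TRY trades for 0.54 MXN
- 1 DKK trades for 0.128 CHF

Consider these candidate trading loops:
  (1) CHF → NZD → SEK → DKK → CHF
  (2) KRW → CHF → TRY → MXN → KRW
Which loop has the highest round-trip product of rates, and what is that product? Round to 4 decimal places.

(1) 1.83 × 6.06 × 0.658 × 0.128 = 0.93403
(2) 0.000696 × 41.4 × 0.54 × 72.7 = 1.13120
Highest is cycle (2) at 1.1312 (>1, arbitrage).

1.1312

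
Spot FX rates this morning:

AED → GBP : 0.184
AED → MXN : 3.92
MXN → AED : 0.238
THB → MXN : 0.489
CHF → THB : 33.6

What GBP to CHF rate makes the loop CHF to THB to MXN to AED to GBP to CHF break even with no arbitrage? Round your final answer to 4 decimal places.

Known legs of the cycle: 33.6 × 0.489 × 0.238 × 0.184 = 0.7195200768
For no arbitrage the full-cycle product must be 1, so the missing rate is 1 / 0.7195200768 ≈ 1.389815.

1.3898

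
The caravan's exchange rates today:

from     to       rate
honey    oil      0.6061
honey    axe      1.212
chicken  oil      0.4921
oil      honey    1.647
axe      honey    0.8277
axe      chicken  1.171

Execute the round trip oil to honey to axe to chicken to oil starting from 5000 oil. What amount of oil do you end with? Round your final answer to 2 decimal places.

5751.44

5000 oil × 1.647 = 8235 honey
8235 honey × 1.212 = 9980.82 axe
9980.82 axe × 1.171 = 11687.54022 chicken
11687.54022 chicken × 0.4921 = 5751.438542262 oil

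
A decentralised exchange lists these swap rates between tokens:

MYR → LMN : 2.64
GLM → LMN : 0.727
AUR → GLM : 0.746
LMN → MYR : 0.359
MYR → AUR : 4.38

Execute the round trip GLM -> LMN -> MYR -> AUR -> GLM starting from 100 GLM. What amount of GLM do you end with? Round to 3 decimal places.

100 GLM × 0.727 = 72.7 LMN
72.7 LMN × 0.359 = 26.0993 MYR
26.0993 MYR × 4.38 = 114.314934 AUR
114.314934 AUR × 0.746 = 85.278940764 GLM

85.279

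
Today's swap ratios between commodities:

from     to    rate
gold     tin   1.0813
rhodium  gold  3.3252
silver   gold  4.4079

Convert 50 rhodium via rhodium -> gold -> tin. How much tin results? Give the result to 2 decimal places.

179.78

50 rhodium × 3.3252 = 166.26 gold
166.26 gold × 1.0813 = 179.776938 tin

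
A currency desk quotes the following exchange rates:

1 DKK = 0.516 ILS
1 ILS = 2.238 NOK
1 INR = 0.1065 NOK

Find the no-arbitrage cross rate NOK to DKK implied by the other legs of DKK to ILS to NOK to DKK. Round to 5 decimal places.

0.86594

Known legs of the cycle: 0.516 × 2.238 = 1.154808
For no arbitrage the full-cycle product must be 1, so the missing rate is 1 / 1.154808 ≈ 0.8659448.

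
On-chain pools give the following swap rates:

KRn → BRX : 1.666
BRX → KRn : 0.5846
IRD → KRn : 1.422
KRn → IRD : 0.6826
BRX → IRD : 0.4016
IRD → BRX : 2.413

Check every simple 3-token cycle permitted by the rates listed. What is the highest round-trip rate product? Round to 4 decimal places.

KRn→IRD→BRX→KRn: 0.6826 × 2.413 × 0.5846 = 0.96290
KRn→BRX→IRD→KRn: 1.666 × 0.4016 × 1.422 = 0.95141
Maximum is KRn→IRD→BRX→KRn at 0.9629; no arbitrage — every cycle loses value.

0.9629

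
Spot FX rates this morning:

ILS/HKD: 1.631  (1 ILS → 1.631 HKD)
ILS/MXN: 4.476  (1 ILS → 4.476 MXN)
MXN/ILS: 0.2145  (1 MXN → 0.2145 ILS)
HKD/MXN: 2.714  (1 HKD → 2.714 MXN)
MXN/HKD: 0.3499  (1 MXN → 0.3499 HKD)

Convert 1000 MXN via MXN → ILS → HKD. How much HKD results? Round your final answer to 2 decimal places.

1000 MXN × 0.2145 = 214.5 ILS
214.5 ILS × 1.631 = 349.8495 HKD

349.85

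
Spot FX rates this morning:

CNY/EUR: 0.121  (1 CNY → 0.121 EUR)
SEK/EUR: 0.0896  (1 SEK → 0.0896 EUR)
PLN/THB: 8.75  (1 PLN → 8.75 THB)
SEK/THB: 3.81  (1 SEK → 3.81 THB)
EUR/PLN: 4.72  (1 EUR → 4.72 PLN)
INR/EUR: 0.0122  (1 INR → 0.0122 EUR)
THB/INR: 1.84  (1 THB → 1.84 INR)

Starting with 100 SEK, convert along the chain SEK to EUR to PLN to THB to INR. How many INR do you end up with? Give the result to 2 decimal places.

100 SEK × 0.0896 = 8.96 EUR
8.96 EUR × 4.72 = 42.2912 PLN
42.2912 PLN × 8.75 = 370.048 THB
370.048 THB × 1.84 = 680.88832 INR

680.89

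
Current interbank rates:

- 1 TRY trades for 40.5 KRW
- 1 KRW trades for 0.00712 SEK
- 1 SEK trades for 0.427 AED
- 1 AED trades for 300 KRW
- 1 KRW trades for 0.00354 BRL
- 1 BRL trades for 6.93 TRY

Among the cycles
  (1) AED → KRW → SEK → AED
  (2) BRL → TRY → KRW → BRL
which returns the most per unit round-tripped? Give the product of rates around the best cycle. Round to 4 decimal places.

0.9936

(1) 300 × 0.00712 × 0.427 = 0.91207
(2) 6.93 × 40.5 × 0.00354 = 0.99355
Highest is cycle (2) at 0.9936 (≤1, no arbitrage).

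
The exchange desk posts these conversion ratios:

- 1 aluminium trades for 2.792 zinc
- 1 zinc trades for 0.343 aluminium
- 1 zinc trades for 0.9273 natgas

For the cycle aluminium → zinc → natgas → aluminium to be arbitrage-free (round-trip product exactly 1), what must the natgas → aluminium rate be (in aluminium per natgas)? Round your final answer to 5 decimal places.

0.38625

Known legs of the cycle: 2.792 × 0.9273 = 2.5890216
For no arbitrage the full-cycle product must be 1, so the missing rate is 1 / 2.5890216 ≈ 0.3862463.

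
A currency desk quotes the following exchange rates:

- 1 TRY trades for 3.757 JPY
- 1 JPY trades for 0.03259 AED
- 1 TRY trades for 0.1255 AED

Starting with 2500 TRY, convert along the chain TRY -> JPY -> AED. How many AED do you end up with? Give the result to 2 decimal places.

2500 TRY × 3.757 = 9392.5 JPY
9392.5 JPY × 0.03259 = 306.101575 AED

306.10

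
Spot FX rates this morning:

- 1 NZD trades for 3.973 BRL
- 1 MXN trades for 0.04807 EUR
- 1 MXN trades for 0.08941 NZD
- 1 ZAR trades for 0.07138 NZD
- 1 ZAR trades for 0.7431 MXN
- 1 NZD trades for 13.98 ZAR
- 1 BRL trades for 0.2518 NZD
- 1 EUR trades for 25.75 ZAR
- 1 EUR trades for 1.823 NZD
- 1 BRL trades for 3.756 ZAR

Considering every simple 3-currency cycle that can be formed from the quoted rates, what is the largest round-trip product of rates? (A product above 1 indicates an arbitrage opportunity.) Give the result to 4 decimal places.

NZD→BRL→ZAR→NZD: 3.973 × 3.756 × 0.07138 = 1.06517
MXN→NZD→ZAR→MXN: 0.08941 × 13.98 × 0.7431 = 0.92884
MXN→EUR→ZAR→MXN: 0.04807 × 25.75 × 0.7431 = 0.91981
Maximum is NZD→BRL→ZAR→NZD at 1.0652; arbitrage exists.

1.0652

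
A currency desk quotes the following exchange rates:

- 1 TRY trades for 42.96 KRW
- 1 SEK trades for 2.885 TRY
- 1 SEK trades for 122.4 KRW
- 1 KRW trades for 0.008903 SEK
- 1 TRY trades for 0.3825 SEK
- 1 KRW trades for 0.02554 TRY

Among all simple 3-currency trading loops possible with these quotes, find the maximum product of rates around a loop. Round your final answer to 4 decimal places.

KRW→TRY→SEK→KRW: 0.02554 × 0.3825 × 122.4 = 1.19573
KRW→SEK→TRY→KRW: 0.008903 × 2.885 × 42.96 = 1.10343
Maximum is KRW→TRY→SEK→KRW at 1.1957; arbitrage exists.

1.1957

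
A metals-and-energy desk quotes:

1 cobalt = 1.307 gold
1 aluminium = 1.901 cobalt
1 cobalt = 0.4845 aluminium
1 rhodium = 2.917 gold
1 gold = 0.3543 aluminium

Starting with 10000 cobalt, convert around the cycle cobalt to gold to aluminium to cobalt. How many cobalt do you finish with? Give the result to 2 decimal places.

10000 cobalt × 1.307 = 13070 gold
13070 gold × 0.3543 = 4630.701 aluminium
4630.701 aluminium × 1.901 = 8802.962601 cobalt

8802.96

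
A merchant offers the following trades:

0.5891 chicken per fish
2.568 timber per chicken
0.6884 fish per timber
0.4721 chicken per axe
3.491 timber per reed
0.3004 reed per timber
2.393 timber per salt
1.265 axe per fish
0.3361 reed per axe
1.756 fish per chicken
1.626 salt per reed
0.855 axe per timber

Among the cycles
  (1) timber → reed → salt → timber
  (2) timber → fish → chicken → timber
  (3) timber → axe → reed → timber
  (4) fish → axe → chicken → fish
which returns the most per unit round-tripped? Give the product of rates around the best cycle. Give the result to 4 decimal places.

1.1689

(1) 0.3004 × 1.626 × 2.393 = 1.16886
(2) 0.6884 × 0.5891 × 2.568 = 1.04142
(3) 0.855 × 0.3361 × 3.491 = 1.00319
(4) 1.265 × 0.4721 × 1.756 = 1.04869
Highest is cycle (1) at 1.1689 (>1, arbitrage).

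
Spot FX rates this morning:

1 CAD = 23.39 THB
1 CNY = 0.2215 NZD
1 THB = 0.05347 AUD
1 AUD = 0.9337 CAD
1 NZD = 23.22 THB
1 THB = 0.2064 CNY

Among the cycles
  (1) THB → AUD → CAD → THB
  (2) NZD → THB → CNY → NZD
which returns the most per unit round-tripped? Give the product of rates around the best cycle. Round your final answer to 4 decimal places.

(1) 0.05347 × 0.9337 × 23.39 = 1.16774
(2) 23.22 × 0.2064 × 0.2215 = 1.06156
Highest is cycle (1) at 1.1677 (>1, arbitrage).

1.1677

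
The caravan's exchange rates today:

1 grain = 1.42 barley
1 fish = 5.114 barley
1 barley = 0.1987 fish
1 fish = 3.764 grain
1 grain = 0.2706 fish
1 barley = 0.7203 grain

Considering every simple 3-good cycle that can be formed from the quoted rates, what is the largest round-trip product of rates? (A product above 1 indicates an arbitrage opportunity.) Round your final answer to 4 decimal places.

fish→grain→barley→fish: 3.764 × 1.42 × 0.1987 = 1.06203
fish→barley→grain→fish: 5.114 × 0.7203 × 0.2706 = 0.99679
Maximum is fish→grain→barley→fish at 1.0620; arbitrage exists.

1.0620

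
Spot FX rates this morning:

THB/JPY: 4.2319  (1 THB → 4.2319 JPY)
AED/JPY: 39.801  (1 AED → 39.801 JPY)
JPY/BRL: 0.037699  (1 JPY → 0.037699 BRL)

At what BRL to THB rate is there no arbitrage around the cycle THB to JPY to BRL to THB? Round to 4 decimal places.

6.2681

Known legs of the cycle: 4.2319 × 0.037699 = 0.1595383981
For no arbitrage the full-cycle product must be 1, so the missing rate is 1 / 0.1595383981 ≈ 6.268083.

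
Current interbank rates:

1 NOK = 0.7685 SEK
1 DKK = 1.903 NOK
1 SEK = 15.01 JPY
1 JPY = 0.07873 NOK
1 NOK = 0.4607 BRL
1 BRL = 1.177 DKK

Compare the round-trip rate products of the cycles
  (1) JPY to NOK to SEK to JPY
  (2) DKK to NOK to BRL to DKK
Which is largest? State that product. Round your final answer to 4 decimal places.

(1) 0.07873 × 0.7685 × 15.01 = 0.90817
(2) 1.903 × 0.4607 × 1.177 = 1.03189
Highest is cycle (2) at 1.0319 (>1, arbitrage).

1.0319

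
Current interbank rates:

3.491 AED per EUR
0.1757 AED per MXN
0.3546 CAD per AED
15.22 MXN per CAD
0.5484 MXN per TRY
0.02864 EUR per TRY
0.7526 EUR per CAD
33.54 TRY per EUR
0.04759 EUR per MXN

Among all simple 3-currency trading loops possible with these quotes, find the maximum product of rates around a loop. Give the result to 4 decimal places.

MXN→AED→CAD→MXN: 0.1757 × 0.3546 × 15.22 = 0.94826
AED→CAD→EUR→AED: 0.3546 × 0.7526 × 3.491 = 0.93165
MXN→EUR→TRY→MXN: 0.04759 × 33.54 × 0.5484 = 0.87534
Maximum is MXN→AED→CAD→MXN at 0.9483; no arbitrage — every cycle loses value.

0.9483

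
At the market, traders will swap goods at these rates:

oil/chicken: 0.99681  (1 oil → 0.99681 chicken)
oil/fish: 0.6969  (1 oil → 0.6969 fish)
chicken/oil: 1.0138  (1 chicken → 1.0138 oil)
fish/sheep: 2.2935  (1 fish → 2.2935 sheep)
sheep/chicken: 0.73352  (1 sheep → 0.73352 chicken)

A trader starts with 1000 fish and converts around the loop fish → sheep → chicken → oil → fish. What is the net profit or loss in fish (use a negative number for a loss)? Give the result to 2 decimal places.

188.59

1000 fish × 2.2935 = 2293.5 sheep
2293.5 sheep × 0.73352 = 1682.32812 chicken
1682.32812 chicken × 1.0138 = 1705.544248056 oil
1705.544248056 oil × 0.6969 = 1188.5937864702264 fish
Net change: 1188.5937864702264 − 1000 = 188.5937864702264 fish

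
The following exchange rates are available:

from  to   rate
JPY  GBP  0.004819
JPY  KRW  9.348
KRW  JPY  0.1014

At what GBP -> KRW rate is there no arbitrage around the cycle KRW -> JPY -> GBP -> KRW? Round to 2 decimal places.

Known legs of the cycle: 0.1014 × 0.004819 = 0.0004886466
For no arbitrage the full-cycle product must be 1, so the missing rate is 1 / 0.0004886466 ≈ 2046.4688.

2046.47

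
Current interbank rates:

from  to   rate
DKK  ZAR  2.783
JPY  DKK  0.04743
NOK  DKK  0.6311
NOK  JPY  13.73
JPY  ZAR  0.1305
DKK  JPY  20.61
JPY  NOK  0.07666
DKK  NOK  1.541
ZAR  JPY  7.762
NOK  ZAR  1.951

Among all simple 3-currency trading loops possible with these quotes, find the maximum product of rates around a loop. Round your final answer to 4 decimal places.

1.1609

NOK→ZAR→JPY→NOK: 1.951 × 7.762 × 0.07666 = 1.16091
JPY→DKK→ZAR→JPY: 0.04743 × 2.783 × 7.762 = 1.02457
NOK→JPY→DKK→NOK: 13.73 × 0.04743 × 1.541 = 1.00352
NOK→DKK→JPY→NOK: 0.6311 × 20.61 × 0.07666 = 0.99711
Maximum is NOK→ZAR→JPY→NOK at 1.1609; arbitrage exists.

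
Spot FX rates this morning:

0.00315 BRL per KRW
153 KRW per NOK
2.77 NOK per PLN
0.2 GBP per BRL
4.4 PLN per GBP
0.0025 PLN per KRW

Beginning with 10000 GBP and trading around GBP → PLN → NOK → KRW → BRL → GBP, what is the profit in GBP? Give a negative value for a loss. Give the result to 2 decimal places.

1748.01

10000 GBP × 4.4 = 44000 PLN
44000 PLN × 2.77 = 121880 NOK
121880 NOK × 153 = 18647640 KRW
18647640 KRW × 0.00315 = 58740.066 BRL
58740.066 BRL × 0.2 = 11748.0132 GBP
Net change: 11748.0132 − 10000 = 1748.0132 GBP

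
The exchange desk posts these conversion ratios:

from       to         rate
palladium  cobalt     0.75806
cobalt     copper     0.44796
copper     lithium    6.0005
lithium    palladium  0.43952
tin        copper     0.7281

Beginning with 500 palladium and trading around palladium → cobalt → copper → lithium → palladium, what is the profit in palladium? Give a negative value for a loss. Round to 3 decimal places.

500 palladium × 0.75806 = 379.03 cobalt
379.03 cobalt × 0.44796 = 169.7902788 copper
169.7902788 copper × 6.0005 = 1018.8265679394 lithium
1018.8265679394 lithium × 0.43952 = 447.794653140725088 palladium
Net change: 447.794653140725088 − 500 = -52.205346859274912 palladium

-52.205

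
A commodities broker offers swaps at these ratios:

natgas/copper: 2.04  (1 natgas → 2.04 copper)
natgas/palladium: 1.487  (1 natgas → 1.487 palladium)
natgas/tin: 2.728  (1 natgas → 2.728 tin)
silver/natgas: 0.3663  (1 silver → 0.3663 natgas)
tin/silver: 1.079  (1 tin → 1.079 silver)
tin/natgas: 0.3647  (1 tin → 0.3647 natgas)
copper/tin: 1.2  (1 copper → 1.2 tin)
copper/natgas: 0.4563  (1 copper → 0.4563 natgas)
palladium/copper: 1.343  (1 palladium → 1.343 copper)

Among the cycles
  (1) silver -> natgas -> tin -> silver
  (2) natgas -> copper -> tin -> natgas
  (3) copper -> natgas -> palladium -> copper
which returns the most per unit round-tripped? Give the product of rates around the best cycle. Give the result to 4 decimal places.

1.0782

(1) 0.3663 × 2.728 × 1.079 = 1.07821
(2) 2.04 × 1.2 × 0.3647 = 0.89279
(3) 0.4563 × 1.487 × 1.343 = 0.91125
Highest is cycle (1) at 1.0782 (>1, arbitrage).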